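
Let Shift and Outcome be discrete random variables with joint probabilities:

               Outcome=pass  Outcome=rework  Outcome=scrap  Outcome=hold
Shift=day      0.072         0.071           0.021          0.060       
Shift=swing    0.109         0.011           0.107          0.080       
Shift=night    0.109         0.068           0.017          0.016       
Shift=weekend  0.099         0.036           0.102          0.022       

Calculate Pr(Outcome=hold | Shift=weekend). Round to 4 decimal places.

P(Shift=weekend) = 0.099 + 0.036 + 0.102 + 0.022 = 0.259.
P(Outcome=hold | Shift=weekend) = 0.022/0.259 = 0.0849.

0.0849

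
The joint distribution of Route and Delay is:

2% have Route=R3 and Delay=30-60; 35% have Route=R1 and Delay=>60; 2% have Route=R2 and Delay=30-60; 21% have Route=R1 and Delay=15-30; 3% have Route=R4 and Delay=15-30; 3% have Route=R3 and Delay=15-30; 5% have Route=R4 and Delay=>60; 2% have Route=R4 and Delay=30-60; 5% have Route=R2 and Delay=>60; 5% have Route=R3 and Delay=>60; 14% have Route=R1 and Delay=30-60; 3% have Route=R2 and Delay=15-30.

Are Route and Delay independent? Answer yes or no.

Every cell satisfies P(Route,Delay) = P(Route)·P(Delay). For instance P(Route=R3) = 0.10, P(Delay=>60) = 0.50, and 0.10×0.50 = 0.05 matches the joint entry. So Route and Delay are independent.

yes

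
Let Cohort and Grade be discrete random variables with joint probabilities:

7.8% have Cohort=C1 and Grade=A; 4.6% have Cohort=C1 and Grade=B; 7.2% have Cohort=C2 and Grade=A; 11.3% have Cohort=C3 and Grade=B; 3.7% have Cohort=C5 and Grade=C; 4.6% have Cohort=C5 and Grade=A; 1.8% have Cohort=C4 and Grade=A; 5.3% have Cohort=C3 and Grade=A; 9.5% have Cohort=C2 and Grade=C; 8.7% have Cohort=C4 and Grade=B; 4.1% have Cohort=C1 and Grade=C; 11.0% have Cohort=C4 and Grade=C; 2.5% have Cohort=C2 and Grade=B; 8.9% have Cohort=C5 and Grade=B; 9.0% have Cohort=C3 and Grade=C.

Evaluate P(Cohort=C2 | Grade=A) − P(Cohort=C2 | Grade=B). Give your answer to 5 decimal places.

P(Grade=A) = 0.078 + 0.072 + 0.053 + 0.018 + 0.046 = 0.267; P(Cohort=C2 | Grade=A) = 0.072/0.267 = 0.269663.
P(Grade=B) = 0.046 + 0.025 + 0.113 + 0.087 + 0.089 = 0.360; P(Cohort=C2 | Grade=B) = 0.025/0.360 = 0.069444.
Difference = 0.20022.

0.20022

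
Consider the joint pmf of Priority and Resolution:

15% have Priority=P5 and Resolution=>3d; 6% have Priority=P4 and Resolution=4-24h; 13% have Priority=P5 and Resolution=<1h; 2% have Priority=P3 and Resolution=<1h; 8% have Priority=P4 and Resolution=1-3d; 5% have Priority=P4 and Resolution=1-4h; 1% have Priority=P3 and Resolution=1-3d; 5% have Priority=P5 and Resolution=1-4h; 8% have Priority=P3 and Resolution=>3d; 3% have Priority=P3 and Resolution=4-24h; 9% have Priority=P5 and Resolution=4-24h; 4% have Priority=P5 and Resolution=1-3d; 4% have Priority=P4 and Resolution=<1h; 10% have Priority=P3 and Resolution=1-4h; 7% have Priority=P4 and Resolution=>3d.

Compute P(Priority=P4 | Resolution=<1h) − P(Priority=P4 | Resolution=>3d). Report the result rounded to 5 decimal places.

P(Resolution=<1h) = 0.02 + 0.04 + 0.13 = 0.19; P(Priority=P4 | Resolution=<1h) = 0.04/0.19 = 0.210526.
P(Resolution=>3d) = 0.08 + 0.07 + 0.15 = 0.30; P(Priority=P4 | Resolution=>3d) = 0.07/0.30 = 0.233333.
Difference = -0.02281.

-0.02281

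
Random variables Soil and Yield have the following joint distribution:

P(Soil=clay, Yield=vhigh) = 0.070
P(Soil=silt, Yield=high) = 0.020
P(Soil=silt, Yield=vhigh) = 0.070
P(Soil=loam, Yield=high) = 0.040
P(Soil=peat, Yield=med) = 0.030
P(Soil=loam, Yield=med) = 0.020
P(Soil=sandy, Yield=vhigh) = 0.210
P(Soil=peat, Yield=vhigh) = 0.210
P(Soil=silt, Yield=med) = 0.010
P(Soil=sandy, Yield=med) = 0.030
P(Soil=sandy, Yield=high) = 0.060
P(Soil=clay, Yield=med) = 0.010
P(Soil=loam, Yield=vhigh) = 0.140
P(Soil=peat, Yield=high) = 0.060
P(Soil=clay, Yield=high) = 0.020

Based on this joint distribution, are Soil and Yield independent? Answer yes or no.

yes

Every cell satisfies P(Soil,Yield) = P(Soil)·P(Yield). For instance P(Soil=silt) = 0.100, P(Yield=high) = 0.200, and 0.100×0.200 = 0.020 matches the joint entry. So Soil and Yield are independent.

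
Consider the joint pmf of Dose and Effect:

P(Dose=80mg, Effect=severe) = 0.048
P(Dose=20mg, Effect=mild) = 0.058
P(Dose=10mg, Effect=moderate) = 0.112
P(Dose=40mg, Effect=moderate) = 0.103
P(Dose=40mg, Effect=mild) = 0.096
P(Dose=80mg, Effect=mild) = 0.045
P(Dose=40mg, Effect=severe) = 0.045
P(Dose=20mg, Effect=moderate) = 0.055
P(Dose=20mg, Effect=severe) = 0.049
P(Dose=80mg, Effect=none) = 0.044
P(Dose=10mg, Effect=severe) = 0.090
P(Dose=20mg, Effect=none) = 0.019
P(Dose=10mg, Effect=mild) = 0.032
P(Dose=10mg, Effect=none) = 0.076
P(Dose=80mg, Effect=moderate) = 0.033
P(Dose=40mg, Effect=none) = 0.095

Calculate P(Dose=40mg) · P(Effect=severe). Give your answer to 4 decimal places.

0.0786

P(Dose=40mg) = 0.095 + 0.096 + 0.103 + 0.045 = 0.339.
P(Effect=severe) = 0.090 + 0.049 + 0.045 + 0.048 = 0.232.
Product: 0.339 × 0.232 = 0.0786.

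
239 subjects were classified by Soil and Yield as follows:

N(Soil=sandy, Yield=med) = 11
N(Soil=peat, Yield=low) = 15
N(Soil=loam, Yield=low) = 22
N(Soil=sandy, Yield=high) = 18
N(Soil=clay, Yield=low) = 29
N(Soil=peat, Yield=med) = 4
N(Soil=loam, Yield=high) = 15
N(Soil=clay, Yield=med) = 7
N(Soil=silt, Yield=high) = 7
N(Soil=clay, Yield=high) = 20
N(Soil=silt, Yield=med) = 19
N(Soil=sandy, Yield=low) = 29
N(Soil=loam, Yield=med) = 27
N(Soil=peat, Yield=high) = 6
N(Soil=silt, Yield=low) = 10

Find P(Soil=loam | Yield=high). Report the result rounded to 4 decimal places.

0.2273

Total with Yield=high: 18 + 15 + 20 + 7 + 6 = 66.
P(Soil=loam | Yield=high) = 15/66 = 0.2273.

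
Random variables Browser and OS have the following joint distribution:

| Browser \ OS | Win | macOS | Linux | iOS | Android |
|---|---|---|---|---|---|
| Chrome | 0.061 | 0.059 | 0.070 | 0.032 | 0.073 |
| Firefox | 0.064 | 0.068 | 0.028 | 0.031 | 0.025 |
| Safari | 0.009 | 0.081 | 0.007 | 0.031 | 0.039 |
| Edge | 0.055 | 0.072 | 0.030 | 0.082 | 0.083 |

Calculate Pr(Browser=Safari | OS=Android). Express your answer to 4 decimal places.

P(OS=Android) = 0.073 + 0.025 + 0.039 + 0.083 = 0.220.
P(Browser=Safari | OS=Android) = 0.039/0.220 = 0.1773.

0.1773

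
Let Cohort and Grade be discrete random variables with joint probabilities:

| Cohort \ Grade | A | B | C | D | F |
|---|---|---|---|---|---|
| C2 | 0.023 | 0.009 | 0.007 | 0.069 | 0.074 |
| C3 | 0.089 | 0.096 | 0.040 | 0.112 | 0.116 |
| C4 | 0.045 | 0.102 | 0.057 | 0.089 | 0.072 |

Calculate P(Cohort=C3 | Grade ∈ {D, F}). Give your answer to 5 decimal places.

P(Grade=D) = 0.069 + 0.112 + 0.089 = 0.270.
P(Grade=F) = 0.074 + 0.116 + 0.072 = 0.262.
P(Grade ∈ {D, F}) = 0.270 + 0.262 = 0.532; P(Cohort=C3, Grade ∈ {D, F}) = 0.112 + 0.116 = 0.228.
P(Cohort=C3 | Grade ∈ {D, F}) = 0.228/0.532 = 0.42857.

0.42857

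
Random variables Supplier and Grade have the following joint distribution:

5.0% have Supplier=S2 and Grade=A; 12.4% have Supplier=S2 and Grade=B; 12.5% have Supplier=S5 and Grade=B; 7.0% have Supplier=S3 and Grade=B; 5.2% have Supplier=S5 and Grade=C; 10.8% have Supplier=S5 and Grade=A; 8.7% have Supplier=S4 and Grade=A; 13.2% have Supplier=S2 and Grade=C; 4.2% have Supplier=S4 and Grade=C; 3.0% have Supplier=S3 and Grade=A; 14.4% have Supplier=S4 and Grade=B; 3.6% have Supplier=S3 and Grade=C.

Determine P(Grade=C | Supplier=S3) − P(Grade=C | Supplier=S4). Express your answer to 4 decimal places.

P(Supplier=S3) = 0.030 + 0.070 + 0.036 = 0.136; P(Grade=C | Supplier=S3) = 0.036/0.136 = 0.26471.
P(Supplier=S4) = 0.087 + 0.144 + 0.042 = 0.273; P(Grade=C | Supplier=S4) = 0.042/0.273 = 0.15385.
Difference = 0.1109.

0.1109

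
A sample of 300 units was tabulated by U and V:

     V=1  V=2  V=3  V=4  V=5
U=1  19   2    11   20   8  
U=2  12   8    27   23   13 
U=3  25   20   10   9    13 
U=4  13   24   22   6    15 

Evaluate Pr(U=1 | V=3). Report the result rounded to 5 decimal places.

Total with V=3: 11 + 27 + 10 + 22 = 70.
P(U=1 | V=3) = 11/70 = 0.15714.

0.15714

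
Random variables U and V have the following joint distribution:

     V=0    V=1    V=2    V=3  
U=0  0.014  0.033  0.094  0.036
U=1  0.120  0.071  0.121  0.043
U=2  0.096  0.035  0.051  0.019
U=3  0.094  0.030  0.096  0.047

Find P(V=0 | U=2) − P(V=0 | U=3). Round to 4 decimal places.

P(U=2) = 0.096 + 0.035 + 0.051 + 0.019 = 0.201; P(V=0 | U=2) = 0.096/0.201 = 0.47761.
P(U=3) = 0.094 + 0.030 + 0.096 + 0.047 = 0.267; P(V=0 | U=3) = 0.094/0.267 = 0.35206.
Difference = 0.1256.

0.1256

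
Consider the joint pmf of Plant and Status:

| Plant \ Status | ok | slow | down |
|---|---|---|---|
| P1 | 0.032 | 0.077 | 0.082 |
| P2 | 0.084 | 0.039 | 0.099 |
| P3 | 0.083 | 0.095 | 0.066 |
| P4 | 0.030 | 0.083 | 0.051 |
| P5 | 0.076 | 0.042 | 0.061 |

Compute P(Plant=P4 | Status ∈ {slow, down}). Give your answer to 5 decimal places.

P(Status=slow) = 0.077 + 0.039 + 0.095 + 0.083 + 0.042 = 0.336.
P(Status=down) = 0.082 + 0.099 + 0.066 + 0.051 + 0.061 = 0.359.
P(Status ∈ {slow, down}) = 0.336 + 0.359 = 0.695; P(Plant=P4, Status ∈ {slow, down}) = 0.083 + 0.051 = 0.134.
P(Plant=P4 | Status ∈ {slow, down}) = 0.134/0.695 = 0.19281.

0.19281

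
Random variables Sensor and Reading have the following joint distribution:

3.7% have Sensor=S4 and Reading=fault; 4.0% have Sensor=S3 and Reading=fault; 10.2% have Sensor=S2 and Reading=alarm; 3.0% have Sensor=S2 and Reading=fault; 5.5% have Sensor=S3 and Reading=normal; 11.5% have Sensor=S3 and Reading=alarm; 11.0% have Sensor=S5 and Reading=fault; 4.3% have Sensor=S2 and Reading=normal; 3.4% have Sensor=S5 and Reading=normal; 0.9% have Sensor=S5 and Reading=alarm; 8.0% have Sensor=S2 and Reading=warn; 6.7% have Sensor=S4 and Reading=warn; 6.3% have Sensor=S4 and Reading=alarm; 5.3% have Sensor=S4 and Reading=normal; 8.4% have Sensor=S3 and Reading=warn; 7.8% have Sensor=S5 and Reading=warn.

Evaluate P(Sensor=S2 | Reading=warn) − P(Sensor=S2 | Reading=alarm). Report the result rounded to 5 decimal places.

P(Reading=warn) = 0.080 + 0.084 + 0.067 + 0.078 = 0.309; P(Sensor=S2 | Reading=warn) = 0.080/0.309 = 0.258900.
P(Reading=alarm) = 0.102 + 0.115 + 0.063 + 0.009 = 0.289; P(Sensor=S2 | Reading=alarm) = 0.102/0.289 = 0.352941.
Difference = -0.09404.

-0.09404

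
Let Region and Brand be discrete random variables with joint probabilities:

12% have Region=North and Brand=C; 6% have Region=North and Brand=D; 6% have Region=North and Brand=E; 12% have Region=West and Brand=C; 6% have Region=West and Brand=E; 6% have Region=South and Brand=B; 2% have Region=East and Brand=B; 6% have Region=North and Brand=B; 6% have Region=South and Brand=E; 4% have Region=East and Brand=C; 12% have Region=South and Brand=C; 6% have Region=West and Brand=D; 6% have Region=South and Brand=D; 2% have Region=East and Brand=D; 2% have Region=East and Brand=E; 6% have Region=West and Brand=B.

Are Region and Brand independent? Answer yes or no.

Every cell satisfies P(Region,Brand) = P(Region)·P(Brand). For instance P(Region=West) = 0.30, P(Brand=E) = 0.20, and 0.30×0.20 = 0.06 matches the joint entry. So Region and Brand are independent.

yes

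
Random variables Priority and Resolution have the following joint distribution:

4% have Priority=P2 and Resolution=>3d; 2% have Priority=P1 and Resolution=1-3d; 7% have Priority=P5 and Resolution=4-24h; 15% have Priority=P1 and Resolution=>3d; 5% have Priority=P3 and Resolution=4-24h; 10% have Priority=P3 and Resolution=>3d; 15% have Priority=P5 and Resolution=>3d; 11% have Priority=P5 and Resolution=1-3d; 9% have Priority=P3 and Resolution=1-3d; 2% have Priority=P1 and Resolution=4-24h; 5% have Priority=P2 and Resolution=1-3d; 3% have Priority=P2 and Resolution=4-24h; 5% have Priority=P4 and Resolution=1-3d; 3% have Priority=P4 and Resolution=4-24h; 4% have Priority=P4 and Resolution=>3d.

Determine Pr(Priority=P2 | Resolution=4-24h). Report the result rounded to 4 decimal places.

0.1500

P(Resolution=4-24h) = 0.02 + 0.03 + 0.05 + 0.03 + 0.07 = 0.20.
P(Priority=P2 | Resolution=4-24h) = 0.03/0.20 = 0.1500.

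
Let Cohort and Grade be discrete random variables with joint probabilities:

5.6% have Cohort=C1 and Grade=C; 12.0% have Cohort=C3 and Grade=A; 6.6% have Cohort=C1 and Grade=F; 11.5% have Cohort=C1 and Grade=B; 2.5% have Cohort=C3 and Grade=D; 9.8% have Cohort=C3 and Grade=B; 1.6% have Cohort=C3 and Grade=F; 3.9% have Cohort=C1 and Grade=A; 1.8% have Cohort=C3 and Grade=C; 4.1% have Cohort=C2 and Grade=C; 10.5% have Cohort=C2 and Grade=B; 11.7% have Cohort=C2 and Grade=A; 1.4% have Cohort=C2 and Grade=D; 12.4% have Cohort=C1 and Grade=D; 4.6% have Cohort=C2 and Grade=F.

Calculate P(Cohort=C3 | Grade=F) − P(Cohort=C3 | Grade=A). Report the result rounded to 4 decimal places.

P(Grade=F) = 0.066 + 0.046 + 0.016 = 0.128; P(Cohort=C3 | Grade=F) = 0.016/0.128 = 0.12500.
P(Grade=A) = 0.039 + 0.117 + 0.120 = 0.276; P(Cohort=C3 | Grade=A) = 0.120/0.276 = 0.43478.
Difference = -0.3098.

-0.3098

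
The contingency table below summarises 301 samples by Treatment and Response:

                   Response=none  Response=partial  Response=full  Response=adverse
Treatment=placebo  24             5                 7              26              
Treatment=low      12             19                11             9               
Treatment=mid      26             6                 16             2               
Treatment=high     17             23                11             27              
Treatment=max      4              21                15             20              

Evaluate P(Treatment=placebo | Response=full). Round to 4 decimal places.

Total with Response=full: 7 + 11 + 16 + 11 + 15 = 60.
P(Treatment=placebo | Response=full) = 7/60 = 0.1167.

0.1167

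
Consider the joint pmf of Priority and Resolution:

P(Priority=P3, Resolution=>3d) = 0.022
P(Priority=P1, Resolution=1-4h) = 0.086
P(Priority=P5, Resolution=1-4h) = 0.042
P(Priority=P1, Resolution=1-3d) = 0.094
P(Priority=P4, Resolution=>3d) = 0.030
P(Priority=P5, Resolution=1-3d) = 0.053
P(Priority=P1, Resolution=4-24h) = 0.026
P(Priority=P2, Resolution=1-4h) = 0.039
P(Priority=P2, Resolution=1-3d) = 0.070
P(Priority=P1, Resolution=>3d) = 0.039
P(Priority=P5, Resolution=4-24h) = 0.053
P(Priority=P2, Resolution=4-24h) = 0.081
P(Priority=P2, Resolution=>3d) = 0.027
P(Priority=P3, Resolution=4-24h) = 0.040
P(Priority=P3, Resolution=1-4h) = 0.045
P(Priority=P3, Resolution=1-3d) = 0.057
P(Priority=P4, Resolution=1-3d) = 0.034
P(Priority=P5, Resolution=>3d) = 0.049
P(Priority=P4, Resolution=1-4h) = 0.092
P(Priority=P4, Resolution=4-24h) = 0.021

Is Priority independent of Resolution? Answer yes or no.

P(Priority=P4) = 0.177 and P(Resolution=1-4h) = 0.304, so their product is 0.05381, but P(Priority=P4, Resolution=1-4h) = 0.092. Since these differ, Priority and Resolution are not independent.

no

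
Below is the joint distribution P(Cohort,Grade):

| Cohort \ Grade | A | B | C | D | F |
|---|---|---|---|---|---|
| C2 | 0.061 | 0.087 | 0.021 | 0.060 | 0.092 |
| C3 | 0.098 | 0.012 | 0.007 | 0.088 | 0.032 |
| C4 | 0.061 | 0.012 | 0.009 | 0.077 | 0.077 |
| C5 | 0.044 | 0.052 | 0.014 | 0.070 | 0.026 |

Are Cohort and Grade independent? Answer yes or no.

P(Cohort=C3) = 0.237 and P(Grade=A) = 0.264, so their product is 0.06257, but P(Cohort=C3, Grade=A) = 0.098. Since these differ, Cohort and Grade are not independent.

no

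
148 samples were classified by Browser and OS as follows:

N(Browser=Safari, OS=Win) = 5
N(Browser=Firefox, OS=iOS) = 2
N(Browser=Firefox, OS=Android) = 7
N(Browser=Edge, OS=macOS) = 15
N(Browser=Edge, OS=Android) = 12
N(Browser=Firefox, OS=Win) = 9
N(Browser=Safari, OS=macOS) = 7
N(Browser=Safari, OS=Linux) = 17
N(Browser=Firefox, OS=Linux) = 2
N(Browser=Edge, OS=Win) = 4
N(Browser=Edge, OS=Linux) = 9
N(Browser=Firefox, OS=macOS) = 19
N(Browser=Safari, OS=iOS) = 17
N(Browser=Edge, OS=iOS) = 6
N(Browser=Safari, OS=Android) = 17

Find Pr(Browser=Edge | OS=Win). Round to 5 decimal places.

0.22222

Total with OS=Win: 9 + 5 + 4 = 18.
P(Browser=Edge | OS=Win) = 4/18 = 0.22222.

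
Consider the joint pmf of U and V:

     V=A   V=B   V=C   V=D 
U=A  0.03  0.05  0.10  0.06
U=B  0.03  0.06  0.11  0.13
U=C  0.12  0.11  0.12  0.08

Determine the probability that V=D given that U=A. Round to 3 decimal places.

P(U=A) = 0.03 + 0.05 + 0.10 + 0.06 = 0.24.
P(V=D | U=A) = 0.06/0.24 = 0.250.

0.250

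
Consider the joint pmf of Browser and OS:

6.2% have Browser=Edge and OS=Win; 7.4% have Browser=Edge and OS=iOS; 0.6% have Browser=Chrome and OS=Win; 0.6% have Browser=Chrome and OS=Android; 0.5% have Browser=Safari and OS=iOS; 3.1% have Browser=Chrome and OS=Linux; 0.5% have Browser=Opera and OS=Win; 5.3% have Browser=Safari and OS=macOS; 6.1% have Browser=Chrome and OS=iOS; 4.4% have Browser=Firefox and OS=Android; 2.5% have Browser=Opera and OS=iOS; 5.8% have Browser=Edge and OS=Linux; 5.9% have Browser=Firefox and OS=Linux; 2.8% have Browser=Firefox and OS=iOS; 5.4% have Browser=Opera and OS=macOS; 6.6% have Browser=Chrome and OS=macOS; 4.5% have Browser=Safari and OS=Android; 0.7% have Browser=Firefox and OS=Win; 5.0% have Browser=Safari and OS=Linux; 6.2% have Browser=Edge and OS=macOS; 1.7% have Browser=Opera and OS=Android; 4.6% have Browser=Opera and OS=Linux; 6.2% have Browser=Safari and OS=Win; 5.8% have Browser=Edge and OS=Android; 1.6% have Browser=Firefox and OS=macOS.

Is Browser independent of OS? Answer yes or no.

no

P(Browser=Safari) = 0.215 and P(OS=iOS) = 0.193, so their product is 0.04150, but P(Browser=Safari, OS=iOS) = 0.005. Since these differ, Browser and OS are not independent.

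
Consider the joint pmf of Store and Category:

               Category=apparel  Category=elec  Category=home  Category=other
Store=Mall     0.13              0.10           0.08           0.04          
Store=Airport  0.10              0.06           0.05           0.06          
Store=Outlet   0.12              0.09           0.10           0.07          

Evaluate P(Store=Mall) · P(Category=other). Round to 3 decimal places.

P(Store=Mall) = 0.13 + 0.10 + 0.08 + 0.04 = 0.35.
P(Category=other) = 0.04 + 0.06 + 0.07 = 0.17.
Product: 0.35 × 0.17 = 0.060.

0.060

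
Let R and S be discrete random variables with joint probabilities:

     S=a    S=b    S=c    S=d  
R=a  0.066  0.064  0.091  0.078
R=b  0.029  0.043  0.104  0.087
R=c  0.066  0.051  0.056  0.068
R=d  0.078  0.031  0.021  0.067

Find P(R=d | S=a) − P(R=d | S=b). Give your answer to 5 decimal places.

0.16234

P(S=a) = 0.066 + 0.029 + 0.066 + 0.078 = 0.239; P(R=d | S=a) = 0.078/0.239 = 0.326360.
P(S=b) = 0.064 + 0.043 + 0.051 + 0.031 = 0.189; P(R=d | S=b) = 0.031/0.189 = 0.164021.
Difference = 0.16234.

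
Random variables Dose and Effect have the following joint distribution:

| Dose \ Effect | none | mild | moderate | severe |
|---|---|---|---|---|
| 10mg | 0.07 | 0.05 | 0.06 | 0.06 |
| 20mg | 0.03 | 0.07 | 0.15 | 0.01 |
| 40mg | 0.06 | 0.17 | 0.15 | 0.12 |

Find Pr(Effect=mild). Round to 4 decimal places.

P(Effect=mild) = 0.05 + 0.07 + 0.17 = 0.29.

0.2900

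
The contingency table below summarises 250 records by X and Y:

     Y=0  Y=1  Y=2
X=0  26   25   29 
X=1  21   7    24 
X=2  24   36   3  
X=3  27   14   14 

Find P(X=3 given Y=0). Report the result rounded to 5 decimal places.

Total with Y=0: 26 + 21 + 24 + 27 = 98.
P(X=3 | Y=0) = 27/98 = 0.27551.

0.27551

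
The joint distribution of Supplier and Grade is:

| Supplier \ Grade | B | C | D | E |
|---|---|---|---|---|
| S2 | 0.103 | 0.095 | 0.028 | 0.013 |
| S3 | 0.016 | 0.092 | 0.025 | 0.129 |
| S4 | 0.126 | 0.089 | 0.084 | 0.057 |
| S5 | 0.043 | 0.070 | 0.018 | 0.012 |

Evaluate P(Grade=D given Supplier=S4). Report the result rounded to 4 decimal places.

0.2360

P(Supplier=S4) = 0.126 + 0.089 + 0.084 + 0.057 = 0.356.
P(Grade=D | Supplier=S4) = 0.084/0.356 = 0.2360.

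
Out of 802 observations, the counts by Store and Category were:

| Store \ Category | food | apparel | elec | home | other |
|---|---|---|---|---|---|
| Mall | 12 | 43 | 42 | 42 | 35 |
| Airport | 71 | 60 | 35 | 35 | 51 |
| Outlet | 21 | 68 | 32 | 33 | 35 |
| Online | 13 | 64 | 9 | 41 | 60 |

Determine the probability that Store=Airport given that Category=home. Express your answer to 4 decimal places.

Total with Category=home: 42 + 35 + 33 + 41 = 151.
P(Store=Airport | Category=home) = 35/151 = 0.2318.

0.2318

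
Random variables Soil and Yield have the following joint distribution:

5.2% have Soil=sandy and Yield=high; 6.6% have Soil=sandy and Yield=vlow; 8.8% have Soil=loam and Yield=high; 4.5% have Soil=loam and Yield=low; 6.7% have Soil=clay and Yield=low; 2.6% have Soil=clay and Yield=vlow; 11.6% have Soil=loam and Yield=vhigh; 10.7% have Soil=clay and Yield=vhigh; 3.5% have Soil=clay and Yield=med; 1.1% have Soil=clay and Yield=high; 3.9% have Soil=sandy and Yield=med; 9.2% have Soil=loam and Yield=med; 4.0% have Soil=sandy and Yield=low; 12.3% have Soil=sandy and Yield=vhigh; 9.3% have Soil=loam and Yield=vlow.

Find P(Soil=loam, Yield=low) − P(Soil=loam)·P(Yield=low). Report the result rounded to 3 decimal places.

P(Soil=loam) = 0.093 + 0.045 + 0.092 + 0.088 + 0.116 = 0.434.
P(Yield=low) = 0.040 + 0.045 + 0.067 = 0.152.
P(Soil=loam, Yield=low) − P(Soil=loam)P(Yield=low) = 0.045 − 0.434×0.152 = -0.021.

-0.021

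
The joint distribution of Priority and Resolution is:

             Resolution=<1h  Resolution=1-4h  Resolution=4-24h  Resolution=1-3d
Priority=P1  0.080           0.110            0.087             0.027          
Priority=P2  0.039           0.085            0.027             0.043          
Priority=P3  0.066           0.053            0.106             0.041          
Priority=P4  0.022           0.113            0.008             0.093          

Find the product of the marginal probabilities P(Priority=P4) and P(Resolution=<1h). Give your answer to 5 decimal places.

P(Priority=P4) = 0.022 + 0.113 + 0.008 + 0.093 = 0.236.
P(Resolution=<1h) = 0.080 + 0.039 + 0.066 + 0.022 = 0.207.
Product: 0.236 × 0.207 = 0.04885.

0.04885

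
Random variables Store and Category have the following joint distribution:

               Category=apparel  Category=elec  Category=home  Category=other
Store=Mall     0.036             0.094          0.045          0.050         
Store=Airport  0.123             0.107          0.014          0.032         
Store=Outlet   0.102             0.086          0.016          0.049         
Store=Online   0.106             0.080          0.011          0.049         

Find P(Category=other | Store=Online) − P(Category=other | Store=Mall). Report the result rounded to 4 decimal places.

P(Store=Online) = 0.106 + 0.080 + 0.011 + 0.049 = 0.246; P(Category=other | Store=Online) = 0.049/0.246 = 0.19919.
P(Store=Mall) = 0.036 + 0.094 + 0.045 + 0.050 = 0.225; P(Category=other | Store=Mall) = 0.050/0.225 = 0.22222.
Difference = -0.0230.

-0.0230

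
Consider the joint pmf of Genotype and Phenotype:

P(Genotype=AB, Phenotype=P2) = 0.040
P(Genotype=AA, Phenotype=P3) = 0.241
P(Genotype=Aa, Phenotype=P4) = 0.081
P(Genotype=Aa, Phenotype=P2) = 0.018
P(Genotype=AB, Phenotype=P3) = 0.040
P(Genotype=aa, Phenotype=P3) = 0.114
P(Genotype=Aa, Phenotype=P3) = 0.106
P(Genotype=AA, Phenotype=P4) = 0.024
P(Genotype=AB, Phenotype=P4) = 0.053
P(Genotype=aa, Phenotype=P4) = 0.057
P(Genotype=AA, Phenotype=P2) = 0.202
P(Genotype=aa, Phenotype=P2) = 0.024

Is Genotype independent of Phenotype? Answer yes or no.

no

P(Genotype=AA) = 0.467 and P(Phenotype=P4) = 0.215, so their product is 0.10041, but P(Genotype=AA, Phenotype=P4) = 0.024. Since these differ, Genotype and Phenotype are not independent.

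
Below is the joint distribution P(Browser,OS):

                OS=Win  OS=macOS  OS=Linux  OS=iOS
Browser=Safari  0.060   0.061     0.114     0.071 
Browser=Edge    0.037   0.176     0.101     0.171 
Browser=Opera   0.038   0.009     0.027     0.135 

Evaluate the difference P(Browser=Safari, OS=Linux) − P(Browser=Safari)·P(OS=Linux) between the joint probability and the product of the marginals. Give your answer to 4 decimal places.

0.0399

P(Browser=Safari) = 0.060 + 0.061 + 0.114 + 0.071 = 0.306.
P(OS=Linux) = 0.114 + 0.101 + 0.027 = 0.242.
P(Browser=Safari, OS=Linux) − P(Browser=Safari)P(OS=Linux) = 0.114 − 0.306×0.242 = 0.0399.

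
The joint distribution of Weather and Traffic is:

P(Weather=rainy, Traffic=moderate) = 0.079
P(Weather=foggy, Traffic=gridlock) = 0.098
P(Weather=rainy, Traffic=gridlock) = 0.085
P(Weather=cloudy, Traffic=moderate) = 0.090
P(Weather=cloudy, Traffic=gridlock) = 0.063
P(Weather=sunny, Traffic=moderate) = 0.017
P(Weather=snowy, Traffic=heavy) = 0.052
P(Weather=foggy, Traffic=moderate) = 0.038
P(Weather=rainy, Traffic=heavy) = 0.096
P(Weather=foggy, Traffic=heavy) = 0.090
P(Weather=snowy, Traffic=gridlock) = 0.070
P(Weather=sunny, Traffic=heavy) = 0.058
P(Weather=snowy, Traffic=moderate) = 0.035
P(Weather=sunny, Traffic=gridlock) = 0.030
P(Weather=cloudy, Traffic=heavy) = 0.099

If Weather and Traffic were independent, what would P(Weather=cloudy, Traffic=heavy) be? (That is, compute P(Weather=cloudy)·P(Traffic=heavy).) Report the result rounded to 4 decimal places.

0.0995

P(Weather=cloudy) = 0.090 + 0.099 + 0.063 = 0.252.
P(Traffic=heavy) = 0.058 + 0.099 + 0.096 + 0.052 + 0.090 = 0.395.
Product: 0.252 × 0.395 = 0.0995.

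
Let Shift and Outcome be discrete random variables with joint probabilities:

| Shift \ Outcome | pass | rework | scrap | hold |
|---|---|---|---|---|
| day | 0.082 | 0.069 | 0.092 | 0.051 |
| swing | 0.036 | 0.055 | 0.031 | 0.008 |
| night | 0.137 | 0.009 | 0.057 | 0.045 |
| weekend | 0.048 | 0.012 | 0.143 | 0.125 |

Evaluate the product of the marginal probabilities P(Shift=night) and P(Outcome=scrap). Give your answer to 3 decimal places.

0.080

P(Shift=night) = 0.137 + 0.009 + 0.057 + 0.045 = 0.248.
P(Outcome=scrap) = 0.092 + 0.031 + 0.057 + 0.143 = 0.323.
Product: 0.248 × 0.323 = 0.080.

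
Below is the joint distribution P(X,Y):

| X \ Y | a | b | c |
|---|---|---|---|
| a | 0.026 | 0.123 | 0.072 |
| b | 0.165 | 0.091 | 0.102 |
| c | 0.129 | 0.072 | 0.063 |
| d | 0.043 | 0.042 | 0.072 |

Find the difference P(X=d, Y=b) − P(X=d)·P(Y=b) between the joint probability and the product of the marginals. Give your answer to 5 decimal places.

-0.00950

P(X=d) = 0.043 + 0.042 + 0.072 = 0.157.
P(Y=b) = 0.123 + 0.091 + 0.072 + 0.042 = 0.328.
P(X=d, Y=b) − P(X=d)P(Y=b) = 0.042 − 0.157×0.328 = -0.00950.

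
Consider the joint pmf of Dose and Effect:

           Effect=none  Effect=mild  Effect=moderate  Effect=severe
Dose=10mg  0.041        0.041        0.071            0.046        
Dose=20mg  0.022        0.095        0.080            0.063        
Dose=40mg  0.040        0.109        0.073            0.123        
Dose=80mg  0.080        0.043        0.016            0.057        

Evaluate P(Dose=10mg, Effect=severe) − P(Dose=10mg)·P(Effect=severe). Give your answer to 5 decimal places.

-0.01151

P(Dose=10mg) = 0.041 + 0.041 + 0.071 + 0.046 = 0.199.
P(Effect=severe) = 0.046 + 0.063 + 0.123 + 0.057 = 0.289.
P(Dose=10mg, Effect=severe) − P(Dose=10mg)P(Effect=severe) = 0.046 − 0.199×0.289 = -0.01151.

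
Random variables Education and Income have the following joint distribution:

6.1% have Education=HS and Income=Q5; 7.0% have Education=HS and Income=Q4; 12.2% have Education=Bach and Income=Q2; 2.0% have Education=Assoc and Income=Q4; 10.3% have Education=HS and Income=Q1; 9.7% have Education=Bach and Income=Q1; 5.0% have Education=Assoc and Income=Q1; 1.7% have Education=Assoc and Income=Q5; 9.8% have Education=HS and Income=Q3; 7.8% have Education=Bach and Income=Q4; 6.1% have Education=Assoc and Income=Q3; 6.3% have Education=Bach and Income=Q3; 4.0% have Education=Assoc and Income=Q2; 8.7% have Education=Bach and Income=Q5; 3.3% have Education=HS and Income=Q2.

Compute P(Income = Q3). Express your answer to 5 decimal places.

P(Income=Q3) = 0.098 + 0.061 + 0.063 = 0.222.

0.22200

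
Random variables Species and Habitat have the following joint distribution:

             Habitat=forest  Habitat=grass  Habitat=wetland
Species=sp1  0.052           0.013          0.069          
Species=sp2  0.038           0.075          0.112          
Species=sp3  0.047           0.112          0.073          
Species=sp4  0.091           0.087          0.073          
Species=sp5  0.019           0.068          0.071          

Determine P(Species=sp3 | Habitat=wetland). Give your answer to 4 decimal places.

P(Habitat=wetland) = 0.069 + 0.112 + 0.073 + 0.073 + 0.071 = 0.398.
P(Species=sp3 | Habitat=wetland) = 0.073/0.398 = 0.1834.

0.1834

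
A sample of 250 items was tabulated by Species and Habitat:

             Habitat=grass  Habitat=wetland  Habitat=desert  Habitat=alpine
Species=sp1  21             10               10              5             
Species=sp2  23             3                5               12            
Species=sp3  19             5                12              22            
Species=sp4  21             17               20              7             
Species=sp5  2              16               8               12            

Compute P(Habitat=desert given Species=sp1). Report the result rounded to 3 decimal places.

Total with Species=sp1: 21 + 10 + 10 + 5 = 46.
P(Habitat=desert | Species=sp1) = 10/46 = 0.217.

0.217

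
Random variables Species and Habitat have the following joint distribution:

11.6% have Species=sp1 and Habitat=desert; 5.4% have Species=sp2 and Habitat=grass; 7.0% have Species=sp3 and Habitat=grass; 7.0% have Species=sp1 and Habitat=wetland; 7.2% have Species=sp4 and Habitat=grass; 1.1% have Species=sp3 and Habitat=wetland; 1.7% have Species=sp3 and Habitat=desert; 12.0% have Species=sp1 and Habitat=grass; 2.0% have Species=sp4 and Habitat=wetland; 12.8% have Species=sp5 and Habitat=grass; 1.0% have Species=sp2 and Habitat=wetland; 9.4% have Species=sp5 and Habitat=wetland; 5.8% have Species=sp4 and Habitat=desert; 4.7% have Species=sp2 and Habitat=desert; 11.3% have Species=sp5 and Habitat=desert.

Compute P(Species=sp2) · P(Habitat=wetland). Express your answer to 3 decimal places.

P(Species=sp2) = 0.054 + 0.010 + 0.047 = 0.111.
P(Habitat=wetland) = 0.070 + 0.010 + 0.011 + 0.020 + 0.094 = 0.205.
Product: 0.111 × 0.205 = 0.023.

0.023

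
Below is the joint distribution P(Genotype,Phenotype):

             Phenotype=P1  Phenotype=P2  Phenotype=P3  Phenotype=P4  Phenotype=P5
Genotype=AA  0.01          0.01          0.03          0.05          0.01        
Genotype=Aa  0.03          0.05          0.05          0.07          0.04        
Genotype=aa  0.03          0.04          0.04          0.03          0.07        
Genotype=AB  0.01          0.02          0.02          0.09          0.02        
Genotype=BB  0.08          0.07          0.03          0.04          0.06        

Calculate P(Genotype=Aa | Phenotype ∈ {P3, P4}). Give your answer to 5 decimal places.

0.26667

P(Phenotype=P3) = 0.03 + 0.05 + 0.04 + 0.02 + 0.03 = 0.17.
P(Phenotype=P4) = 0.05 + 0.07 + 0.03 + 0.09 + 0.04 = 0.28.
P(Phenotype ∈ {P3, P4}) = 0.17 + 0.28 = 0.45; P(Genotype=Aa, Phenotype ∈ {P3, P4}) = 0.05 + 0.07 = 0.12.
P(Genotype=Aa | Phenotype ∈ {P3, P4}) = 0.12/0.45 = 0.26667.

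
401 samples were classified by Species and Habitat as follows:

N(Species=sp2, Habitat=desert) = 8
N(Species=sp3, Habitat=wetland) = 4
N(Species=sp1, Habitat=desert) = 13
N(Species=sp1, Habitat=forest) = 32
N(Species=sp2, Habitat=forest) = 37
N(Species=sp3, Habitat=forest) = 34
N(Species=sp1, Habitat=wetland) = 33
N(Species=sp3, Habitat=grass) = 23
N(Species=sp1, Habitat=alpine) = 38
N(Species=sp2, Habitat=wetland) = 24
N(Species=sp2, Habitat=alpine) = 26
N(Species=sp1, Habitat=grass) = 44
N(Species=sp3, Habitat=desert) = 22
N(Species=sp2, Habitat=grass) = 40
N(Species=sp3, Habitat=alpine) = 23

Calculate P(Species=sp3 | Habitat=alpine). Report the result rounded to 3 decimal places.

0.264

Total with Habitat=alpine: 38 + 26 + 23 = 87.
P(Species=sp3 | Habitat=alpine) = 23/87 = 0.264.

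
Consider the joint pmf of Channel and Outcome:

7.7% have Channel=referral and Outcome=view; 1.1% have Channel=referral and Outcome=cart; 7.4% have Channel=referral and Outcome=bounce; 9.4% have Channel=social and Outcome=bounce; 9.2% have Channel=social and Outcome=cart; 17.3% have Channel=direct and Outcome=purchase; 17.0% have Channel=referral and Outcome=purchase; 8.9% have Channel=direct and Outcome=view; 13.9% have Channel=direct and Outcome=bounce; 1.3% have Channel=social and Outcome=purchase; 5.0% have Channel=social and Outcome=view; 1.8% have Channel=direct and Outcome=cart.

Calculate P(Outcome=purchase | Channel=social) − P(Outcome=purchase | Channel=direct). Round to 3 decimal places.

P(Channel=social) = 0.094 + 0.050 + 0.092 + 0.013 = 0.249; P(Outcome=purchase | Channel=social) = 0.013/0.249 = 0.0522.
P(Channel=direct) = 0.139 + 0.089 + 0.018 + 0.173 = 0.419; P(Outcome=purchase | Channel=direct) = 0.173/0.419 = 0.4129.
Difference = -0.361.

-0.361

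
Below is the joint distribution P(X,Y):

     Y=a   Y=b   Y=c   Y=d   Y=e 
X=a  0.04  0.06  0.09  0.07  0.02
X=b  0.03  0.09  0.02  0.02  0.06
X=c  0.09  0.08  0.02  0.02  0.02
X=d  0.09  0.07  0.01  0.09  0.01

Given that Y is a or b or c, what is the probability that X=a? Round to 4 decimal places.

0.2754

P(Y=a) = 0.04 + 0.03 + 0.09 + 0.09 = 0.25.
P(Y=b) = 0.06 + 0.09 + 0.08 + 0.07 = 0.30.
P(Y=c) = 0.09 + 0.02 + 0.02 + 0.01 = 0.14.
P(Y ∈ {a, b, c}) = 0.25 + 0.30 + 0.14 = 0.69; P(X=a, Y ∈ {a, b, c}) = 0.04 + 0.06 + 0.09 = 0.19.
P(X=a | Y ∈ {a, b, c}) = 0.19/0.69 = 0.2754.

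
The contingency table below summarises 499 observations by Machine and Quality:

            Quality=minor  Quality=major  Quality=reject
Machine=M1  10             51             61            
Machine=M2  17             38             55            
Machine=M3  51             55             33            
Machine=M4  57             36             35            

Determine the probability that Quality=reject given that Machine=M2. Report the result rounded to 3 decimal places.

0.500

Total with Machine=M2: 17 + 38 + 55 = 110.
P(Quality=reject | Machine=M2) = 55/110 = 0.500.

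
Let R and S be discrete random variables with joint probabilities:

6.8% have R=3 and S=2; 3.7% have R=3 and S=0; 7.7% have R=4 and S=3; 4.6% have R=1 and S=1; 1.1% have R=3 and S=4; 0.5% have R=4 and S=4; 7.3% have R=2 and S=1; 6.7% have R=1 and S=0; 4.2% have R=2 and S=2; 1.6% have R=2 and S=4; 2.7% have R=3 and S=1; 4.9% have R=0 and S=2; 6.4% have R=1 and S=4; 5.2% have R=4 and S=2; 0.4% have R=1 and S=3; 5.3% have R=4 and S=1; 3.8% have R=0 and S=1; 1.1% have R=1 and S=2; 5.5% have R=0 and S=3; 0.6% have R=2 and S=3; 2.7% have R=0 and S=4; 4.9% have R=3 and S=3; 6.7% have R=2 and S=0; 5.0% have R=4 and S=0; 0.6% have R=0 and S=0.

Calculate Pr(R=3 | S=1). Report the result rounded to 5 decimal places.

P(S=1) = 0.038 + 0.046 + 0.073 + 0.027 + 0.053 = 0.237.
P(R=3 | S=1) = 0.027/0.237 = 0.11392.

0.11392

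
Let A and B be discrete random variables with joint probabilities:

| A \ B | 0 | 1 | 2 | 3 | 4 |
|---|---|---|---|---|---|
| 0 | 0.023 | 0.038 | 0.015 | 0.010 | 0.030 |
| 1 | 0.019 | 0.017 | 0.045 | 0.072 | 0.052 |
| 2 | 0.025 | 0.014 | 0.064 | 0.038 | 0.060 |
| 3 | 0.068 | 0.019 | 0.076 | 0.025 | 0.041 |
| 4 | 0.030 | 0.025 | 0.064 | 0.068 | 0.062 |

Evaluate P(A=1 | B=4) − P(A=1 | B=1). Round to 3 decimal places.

P(B=4) = 0.030 + 0.052 + 0.060 + 0.041 + 0.062 = 0.245; P(A=1 | B=4) = 0.052/0.245 = 0.2122.
P(B=1) = 0.038 + 0.017 + 0.014 + 0.019 + 0.025 = 0.113; P(A=1 | B=1) = 0.017/0.113 = 0.1504.
Difference = 0.062.

0.062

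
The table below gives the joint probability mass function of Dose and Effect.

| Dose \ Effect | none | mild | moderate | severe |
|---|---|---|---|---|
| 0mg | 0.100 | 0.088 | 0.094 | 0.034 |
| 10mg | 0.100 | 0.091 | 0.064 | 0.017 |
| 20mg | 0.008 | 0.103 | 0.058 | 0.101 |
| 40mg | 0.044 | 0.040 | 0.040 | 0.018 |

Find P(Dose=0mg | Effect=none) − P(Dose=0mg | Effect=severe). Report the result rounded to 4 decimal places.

P(Effect=none) = 0.100 + 0.100 + 0.008 + 0.044 = 0.252; P(Dose=0mg | Effect=none) = 0.100/0.252 = 0.39683.
P(Effect=severe) = 0.034 + 0.017 + 0.101 + 0.018 = 0.170; P(Dose=0mg | Effect=severe) = 0.034/0.170 = 0.20000.
Difference = 0.1968.

0.1968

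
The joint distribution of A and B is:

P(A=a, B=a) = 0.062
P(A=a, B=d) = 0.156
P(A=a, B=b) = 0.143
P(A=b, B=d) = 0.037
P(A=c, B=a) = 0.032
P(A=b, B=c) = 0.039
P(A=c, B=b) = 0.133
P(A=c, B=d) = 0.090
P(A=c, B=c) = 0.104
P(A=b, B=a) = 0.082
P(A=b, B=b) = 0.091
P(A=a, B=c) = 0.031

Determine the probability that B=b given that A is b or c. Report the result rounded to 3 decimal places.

0.368

P(A=b) = 0.082 + 0.091 + 0.039 + 0.037 = 0.249.
P(A=c) = 0.032 + 0.133 + 0.104 + 0.090 = 0.359.
P(A ∈ {b, c}) = 0.249 + 0.359 = 0.608; P(B=b, A ∈ {b, c}) = 0.091 + 0.133 = 0.224.
P(B=b | A ∈ {b, c}) = 0.224/0.608 = 0.368.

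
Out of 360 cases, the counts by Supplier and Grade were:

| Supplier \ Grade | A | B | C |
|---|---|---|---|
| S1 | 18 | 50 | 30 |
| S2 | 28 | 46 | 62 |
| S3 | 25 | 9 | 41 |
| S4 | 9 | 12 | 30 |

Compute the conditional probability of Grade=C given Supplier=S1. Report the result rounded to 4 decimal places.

Total with Supplier=S1: 18 + 50 + 30 = 98.
P(Grade=C | Supplier=S1) = 30/98 = 0.3061.

0.3061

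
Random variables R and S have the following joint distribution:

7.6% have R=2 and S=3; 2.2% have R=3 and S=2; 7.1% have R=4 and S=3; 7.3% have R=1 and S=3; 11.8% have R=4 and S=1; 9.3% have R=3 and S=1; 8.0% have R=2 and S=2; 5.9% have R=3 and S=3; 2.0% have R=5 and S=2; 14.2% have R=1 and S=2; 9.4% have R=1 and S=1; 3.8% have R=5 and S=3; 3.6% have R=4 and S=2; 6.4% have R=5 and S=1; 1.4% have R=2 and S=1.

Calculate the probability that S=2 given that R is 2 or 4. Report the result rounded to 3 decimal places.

0.294

P(R=2) = 0.014 + 0.080 + 0.076 = 0.170.
P(R=4) = 0.118 + 0.036 + 0.071 = 0.225.
P(R ∈ {2, 4}) = 0.170 + 0.225 = 0.395; P(S=2, R ∈ {2, 4}) = 0.080 + 0.036 = 0.116.
P(S=2 | R ∈ {2, 4}) = 0.116/0.395 = 0.294.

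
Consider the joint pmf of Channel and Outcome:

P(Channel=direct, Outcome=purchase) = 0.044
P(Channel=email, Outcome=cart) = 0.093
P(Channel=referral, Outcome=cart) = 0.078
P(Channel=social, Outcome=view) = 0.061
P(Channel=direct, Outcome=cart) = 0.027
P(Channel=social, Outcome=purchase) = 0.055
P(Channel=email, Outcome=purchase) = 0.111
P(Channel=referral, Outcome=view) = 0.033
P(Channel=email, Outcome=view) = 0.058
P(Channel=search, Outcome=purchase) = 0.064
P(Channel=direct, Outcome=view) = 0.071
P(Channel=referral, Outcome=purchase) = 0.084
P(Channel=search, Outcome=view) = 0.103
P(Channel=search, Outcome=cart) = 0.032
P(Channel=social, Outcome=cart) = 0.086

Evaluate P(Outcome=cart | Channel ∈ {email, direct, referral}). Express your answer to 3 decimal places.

0.331

P(Channel=email) = 0.058 + 0.093 + 0.111 = 0.262.
P(Channel=direct) = 0.071 + 0.027 + 0.044 = 0.142.
P(Channel=referral) = 0.033 + 0.078 + 0.084 = 0.195.
P(Channel ∈ {email, direct, referral}) = 0.262 + 0.142 + 0.195 = 0.599; P(Outcome=cart, Channel ∈ {email, direct, referral}) = 0.093 + 0.027 + 0.078 = 0.198.
P(Outcome=cart | Channel ∈ {email, direct, referral}) = 0.198/0.599 = 0.331.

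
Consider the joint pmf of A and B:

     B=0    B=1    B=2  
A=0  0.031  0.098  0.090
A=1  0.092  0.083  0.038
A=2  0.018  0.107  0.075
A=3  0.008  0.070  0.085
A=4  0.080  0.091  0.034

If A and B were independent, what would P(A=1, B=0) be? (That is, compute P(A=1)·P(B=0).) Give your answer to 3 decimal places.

0.049

P(A=1) = 0.092 + 0.083 + 0.038 = 0.213.
P(B=0) = 0.031 + 0.092 + 0.018 + 0.008 + 0.080 = 0.229.
Product: 0.213 × 0.229 = 0.049.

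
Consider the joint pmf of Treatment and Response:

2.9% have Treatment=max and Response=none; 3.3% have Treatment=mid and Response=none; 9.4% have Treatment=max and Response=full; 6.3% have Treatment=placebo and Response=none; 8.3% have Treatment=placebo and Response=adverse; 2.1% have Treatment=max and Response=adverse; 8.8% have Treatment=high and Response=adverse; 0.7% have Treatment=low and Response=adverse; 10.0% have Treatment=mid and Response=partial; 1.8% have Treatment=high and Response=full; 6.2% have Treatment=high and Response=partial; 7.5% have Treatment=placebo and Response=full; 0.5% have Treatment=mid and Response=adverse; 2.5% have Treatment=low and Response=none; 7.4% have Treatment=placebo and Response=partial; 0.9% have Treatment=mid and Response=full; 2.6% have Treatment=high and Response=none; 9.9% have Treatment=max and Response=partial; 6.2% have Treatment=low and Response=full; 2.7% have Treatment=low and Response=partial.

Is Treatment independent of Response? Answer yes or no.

no

P(Treatment=high) = 0.194 and P(Response=adverse) = 0.204, so their product is 0.03958, but P(Treatment=high, Response=adverse) = 0.088. Since these differ, Treatment and Response are not independent.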